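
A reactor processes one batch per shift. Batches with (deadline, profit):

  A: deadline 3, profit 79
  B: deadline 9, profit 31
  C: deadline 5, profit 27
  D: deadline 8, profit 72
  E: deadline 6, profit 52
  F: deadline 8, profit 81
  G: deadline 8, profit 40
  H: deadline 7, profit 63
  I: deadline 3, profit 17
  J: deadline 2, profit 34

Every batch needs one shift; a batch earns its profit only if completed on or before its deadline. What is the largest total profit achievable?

479

Take jobs in profit order; each goes to the latest open slot no later than its deadline.
Profit order: F=81 A=79 D=72 H=63 E=52 G=40 J=34 B=31 C=27 I=17
Assign: F→slot 8, A→slot 3, D→slot 7, H→slot 6, E→slot 5, G→slot 4, J→slot 2, B→slot 9, C→slot 1, I skipped.
Slots: [1:C] [2:J] [3:A] [4:G] [5:E] [6:H] [7:D] [8:F] [9:B]
Profit = 27 + 34 + 79 + 40 + 52 + 63 + 72 + 81 + 31 = 479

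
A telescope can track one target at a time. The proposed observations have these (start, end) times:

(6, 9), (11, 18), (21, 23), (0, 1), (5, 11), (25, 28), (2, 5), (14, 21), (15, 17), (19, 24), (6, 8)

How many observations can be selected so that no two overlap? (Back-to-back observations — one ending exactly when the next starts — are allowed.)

Sort by end time and greedily take each interval whose start is ≥ the last chosen end.
Sorted by end: (0,1)  (2,5)  (6,8)  (6,9)  (5,11)  (15,17)  (11,18)  (14,21)  (21,23)  (19,24)  (25,28)
take (0,1); take (2,5); take (6,8); skip (6,9); take (15,17); skip (14,21); take (21,23); take (25,28).
Selected 6 observations.

6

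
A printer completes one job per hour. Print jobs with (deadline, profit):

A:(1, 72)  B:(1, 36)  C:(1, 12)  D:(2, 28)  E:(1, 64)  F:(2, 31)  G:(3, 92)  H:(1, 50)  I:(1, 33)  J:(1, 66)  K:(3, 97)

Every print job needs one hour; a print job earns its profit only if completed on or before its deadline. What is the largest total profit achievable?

Take jobs in profit order; each goes to the latest open slot no later than its deadline.
Profit order: K=97 G=92 A=72 J=66 E=64 H=50 B=36 I=33 F=31 D=28 C=12
Assign: K→slot 3, G→slot 2, A→slot 1, J skipped, E skipped, H skipped, B skipped, I skipped, F skipped, D skipped, C skipped.
Slots: [1:A] [2:G] [3:K]
Profit = 72 + 92 + 97 = 261

261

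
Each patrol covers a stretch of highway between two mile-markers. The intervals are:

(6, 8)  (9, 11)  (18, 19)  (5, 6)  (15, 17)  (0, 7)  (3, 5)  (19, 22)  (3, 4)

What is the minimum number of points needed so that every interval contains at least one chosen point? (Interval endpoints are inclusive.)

5

Sorted: [3,4] [3,5] [5,6] [0,7] [6,8] [9,11] [15,17] [18,19] [19,22]
{[3,4],[3,5]} hit by 4; {[5,6],[0,7],[6,8]} hit by 6; {[9,11]} hit by 11; {[15,17]} hit by 17; {[18,19],[19,22]} hit by 19.
Points: 4, 6, 11, 17, 19 (5 total).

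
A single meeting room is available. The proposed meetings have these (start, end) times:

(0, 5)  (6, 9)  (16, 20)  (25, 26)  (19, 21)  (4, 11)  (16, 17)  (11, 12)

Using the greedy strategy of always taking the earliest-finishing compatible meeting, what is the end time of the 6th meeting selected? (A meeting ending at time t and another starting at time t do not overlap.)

26

Sort by end time and greedily take each interval whose start is ≥ the last chosen end.
By end time: (0,5), (6,9), (4,11), (11,12), (16,17), (16,20), (19,21), (25,26).
Pick (0,5); next start ≥ 5 → (6,9); next start ≥ 9 → (11,12); next start ≥ 12 → (16,17); next start ≥ 17 → (19,21); next start ≥ 21 → (25,26).
Selected: (0,5) (6,9) (11,12) (16,17) (19,21) (25,26)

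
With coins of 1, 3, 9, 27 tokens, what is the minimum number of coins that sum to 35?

Use the largest denomination that fits, subtract, and repeat.
35 − 1×27→8 − 2×3→2 − 2×1→0
Total coins = 1 + 2 + 2 = 5

5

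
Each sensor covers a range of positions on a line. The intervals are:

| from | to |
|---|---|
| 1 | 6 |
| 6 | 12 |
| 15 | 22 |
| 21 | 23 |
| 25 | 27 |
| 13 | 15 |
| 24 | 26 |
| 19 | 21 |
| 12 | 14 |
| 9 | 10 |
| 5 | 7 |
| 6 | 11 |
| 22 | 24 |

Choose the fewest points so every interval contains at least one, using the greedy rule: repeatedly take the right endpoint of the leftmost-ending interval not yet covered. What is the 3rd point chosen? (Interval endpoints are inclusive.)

By right end: [1,6]  [5,7]  [9,10]  [6,11]  [6,12]  [12,14]  [13,15]  [19,21]  [15,22]  [21,23]  [22,24]  [24,26]  [25,27]
[1,6] uncovered → point at 6; [9,10] uncovered → point at 10; [12,14] uncovered → point at 14; [19,21] uncovered → point at 21; [22,24] uncovered → point at 24; [25,27] uncovered → point at 27.
Points: 6, 10, 14, 21, 24, 27 (6 total).

14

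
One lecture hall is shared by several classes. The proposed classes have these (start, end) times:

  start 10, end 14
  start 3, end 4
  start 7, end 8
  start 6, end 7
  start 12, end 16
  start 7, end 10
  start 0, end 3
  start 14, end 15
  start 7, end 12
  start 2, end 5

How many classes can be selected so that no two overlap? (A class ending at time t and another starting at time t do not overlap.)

By end time: (0,3), (3,4), (2,5), (6,7), (7,8), (7,10), (7,12), (10,14), (14,15), (12,16).
Pick (0,3); next start ≥ 3 → (3,4); next start ≥ 4 → (6,7); next start ≥ 7 → (7,8); next start ≥ 8 → (10,14); next start ≥ 14 → (14,15).
Selected 6 classes.

6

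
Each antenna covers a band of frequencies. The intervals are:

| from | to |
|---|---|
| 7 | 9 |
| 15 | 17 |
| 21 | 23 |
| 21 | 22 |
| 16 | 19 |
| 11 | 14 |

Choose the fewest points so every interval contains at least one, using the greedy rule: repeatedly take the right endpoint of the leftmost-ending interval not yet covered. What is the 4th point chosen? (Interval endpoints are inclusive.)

22

Process intervals by earliest right end; each time one isn't hit yet, stab at its right endpoint.
By right end: [7,9]  [11,14]  [15,17]  [16,19]  [21,22]  [21,23]
[7,9] uncovered → point at 9; [11,14] uncovered → point at 14; [15,17] uncovered → point at 17; [21,22] uncovered → point at 22.
Points: 9, 14, 17, 22 (4 total).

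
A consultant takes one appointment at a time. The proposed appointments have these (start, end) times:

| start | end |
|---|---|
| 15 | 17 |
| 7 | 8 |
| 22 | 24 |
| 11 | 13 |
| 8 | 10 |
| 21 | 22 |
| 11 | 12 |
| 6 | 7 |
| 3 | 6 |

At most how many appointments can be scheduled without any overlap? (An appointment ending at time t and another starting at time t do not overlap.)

Sort by end time and greedily take each interval whose start is ≥ the last chosen end.
By end time: (3,6), (6,7), (7,8), (8,10), (11,12), (11,13), (15,17), (21,22), (22,24).
Pick (3,6); next start ≥ 6 → (6,7); next start ≥ 7 → (7,8); next start ≥ 8 → (8,10); next start ≥ 10 → (11,12); next start ≥ 12 → (15,17); next start ≥ 17 → (21,22); next start ≥ 22 → (22,24).
Selected 8 appointments.

8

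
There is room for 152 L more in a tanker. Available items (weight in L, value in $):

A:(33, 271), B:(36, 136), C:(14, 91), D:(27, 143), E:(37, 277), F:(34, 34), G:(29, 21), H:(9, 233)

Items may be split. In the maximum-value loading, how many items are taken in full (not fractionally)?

5

Greedy by value/weight ratio, highest first.
Ratios (sorted): H 25.89, A 8.21, E 7.49, C 6.50, D 5.30, B 3.78, F 1.00, G 0.72
take H (9 @ 233); take A (33 @ 271); take E (37 @ 277); take C (14 @ 91); take D (27 @ 143); take 32/36 of B → 120.89. Capacity used 152/152.
5 item(s) taken whole; one partial (take 32/36 of B).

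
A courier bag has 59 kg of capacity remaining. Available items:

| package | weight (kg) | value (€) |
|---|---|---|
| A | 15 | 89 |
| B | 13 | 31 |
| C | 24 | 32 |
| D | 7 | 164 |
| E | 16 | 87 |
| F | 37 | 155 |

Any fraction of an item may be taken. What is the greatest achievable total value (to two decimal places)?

427.97

Order: D (164/7=23.43) > A (89/15=5.93) > E (87/16=5.44) > F (155/37=4.19) > B (31/13=2.38) > C (32/24=1.33)
Fill: take D (7 @ 164) → take A (15 @ 89) → take E (16 @ 87) → take 21/37 of F → 87.97; 59/59 used.
Total value = 427.97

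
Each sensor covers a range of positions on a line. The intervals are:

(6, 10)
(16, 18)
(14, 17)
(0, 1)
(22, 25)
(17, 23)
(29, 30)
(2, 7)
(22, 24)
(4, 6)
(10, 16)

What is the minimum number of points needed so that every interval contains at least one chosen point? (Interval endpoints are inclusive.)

5

Process intervals by earliest right end; each time one isn't hit yet, stab at its right endpoint.
Sorted: [0,1] [4,6] [2,7] [6,10] [10,16] [14,17] [16,18] [17,23] [22,24] [22,25] [29,30]
{[0,1]} hit by 1; {[4,6],[2,7],[6,10]} hit by 6; {[10,16],[14,17],[16,18]} hit by 16; {[17,23],[22,24],[22,25]} hit by 23; {[29,30]} hit by 30.
Points: 1, 6, 16, 23, 30 (5 total).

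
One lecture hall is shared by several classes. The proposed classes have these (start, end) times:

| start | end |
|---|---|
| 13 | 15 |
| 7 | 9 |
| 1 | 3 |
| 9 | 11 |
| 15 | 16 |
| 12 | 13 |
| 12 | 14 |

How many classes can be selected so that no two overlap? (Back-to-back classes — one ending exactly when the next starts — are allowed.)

Order by finish time; keep every interval that doesn't clash with the previous kept one.
By end time: (1,3), (7,9), (9,11), (12,13), (12,14), (13,15), (15,16).
Pick (1,3); next start ≥ 3 → (7,9); next start ≥ 9 → (9,11); next start ≥ 11 → (12,13); next start ≥ 13 → (13,15); next start ≥ 15 → (15,16).
Selected 6 classes.

6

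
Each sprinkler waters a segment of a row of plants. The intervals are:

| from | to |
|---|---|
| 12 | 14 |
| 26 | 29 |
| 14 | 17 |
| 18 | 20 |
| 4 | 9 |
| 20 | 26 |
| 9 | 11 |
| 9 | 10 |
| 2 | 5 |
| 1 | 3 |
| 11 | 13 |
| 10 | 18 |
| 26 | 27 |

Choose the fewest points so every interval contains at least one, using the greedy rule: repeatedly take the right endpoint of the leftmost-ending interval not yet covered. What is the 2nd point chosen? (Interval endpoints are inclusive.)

9

By right end: [1,3]  [2,5]  [4,9]  [9,10]  [9,11]  [11,13]  [12,14]  [14,17]  [10,18]  [18,20]  [20,26]  [26,27]  [26,29]
[1,3] uncovered → point at 3; [4,9] uncovered → point at 9; [11,13] uncovered → point at 13; [14,17] uncovered → point at 17; [18,20] uncovered → point at 20; [26,27] uncovered → point at 27.
Points: 3, 9, 13, 17, 20, 27 (6 total).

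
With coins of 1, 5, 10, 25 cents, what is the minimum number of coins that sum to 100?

4

100 = 4×25
Total coins = 4 = 4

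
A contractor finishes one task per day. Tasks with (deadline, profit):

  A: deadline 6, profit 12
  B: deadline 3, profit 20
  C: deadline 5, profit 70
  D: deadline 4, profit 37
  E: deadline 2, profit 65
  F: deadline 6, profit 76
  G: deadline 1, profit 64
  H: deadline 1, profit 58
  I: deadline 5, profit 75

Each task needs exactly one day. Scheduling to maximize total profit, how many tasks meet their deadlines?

Take jobs in profit order; each goes to the latest open slot no later than its deadline.
Profit order: F=76 I=75 C=70 E=65 G=64 H=58 D=37 B=20 A=12
Assign: F→slot 6, I→slot 5, C→slot 4, E→slot 2, G→slot 1, H skipped, D→slot 3, B skipped, A skipped.
Slots: [1:G] [2:E] [3:D] [4:C] [5:I] [6:F]
6 of 9 scheduled.

6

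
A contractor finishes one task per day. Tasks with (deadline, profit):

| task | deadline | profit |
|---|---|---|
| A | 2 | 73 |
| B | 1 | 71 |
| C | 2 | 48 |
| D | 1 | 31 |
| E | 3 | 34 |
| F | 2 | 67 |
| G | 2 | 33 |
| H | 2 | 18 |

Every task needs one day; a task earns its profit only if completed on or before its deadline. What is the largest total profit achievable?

178

Take jobs in profit order; each goes to the latest open slot no later than its deadline.
By profit: A(d2,73), B(d1,71), F(d2,67), C(d2,48), E(d3,34), G(d2,33), D(d1,31), H(d2,18)
A→slot 2; B→slot 1; F skipped; C skipped; E→slot 3; G skipped; D skipped; H skipped.
Profit = 71 + 73 + 34 = 178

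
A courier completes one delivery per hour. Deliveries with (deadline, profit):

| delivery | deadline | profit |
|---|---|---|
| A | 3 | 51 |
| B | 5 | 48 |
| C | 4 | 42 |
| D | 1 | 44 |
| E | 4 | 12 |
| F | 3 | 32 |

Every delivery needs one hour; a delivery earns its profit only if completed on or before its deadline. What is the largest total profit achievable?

217

Profit order: A=51 B=48 D=44 C=42 F=32 E=12
Assign: A→slot 3, B→slot 5, D→slot 1, C→slot 4, F→slot 2, E skipped.
Slots: [1:D] [2:F] [3:A] [4:C] [5:B]
Profit = 44 + 32 + 51 + 42 + 48 = 217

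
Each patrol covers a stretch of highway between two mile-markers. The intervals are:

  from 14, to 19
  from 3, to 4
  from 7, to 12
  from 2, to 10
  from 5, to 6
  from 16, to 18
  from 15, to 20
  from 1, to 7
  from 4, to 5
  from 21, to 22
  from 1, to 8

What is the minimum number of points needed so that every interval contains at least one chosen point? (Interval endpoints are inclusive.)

5

Sort by right endpoint; whenever an interval is uncovered, place a point at its right end.
By right end: [3,4]  [4,5]  [5,6]  [1,7]  [1,8]  [2,10]  [7,12]  [16,18]  [14,19]  [15,20]  [21,22]
[3,4] uncovered → point at 4; [5,6] uncovered → point at 6; [7,12] uncovered → point at 12; [16,18] uncovered → point at 18; [21,22] uncovered → point at 22.
Points: 4, 6, 12, 18, 22 (5 total).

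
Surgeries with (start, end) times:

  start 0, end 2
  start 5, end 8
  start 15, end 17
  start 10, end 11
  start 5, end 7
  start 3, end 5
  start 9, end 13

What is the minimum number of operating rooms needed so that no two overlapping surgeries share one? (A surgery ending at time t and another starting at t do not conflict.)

Count concurrent intervals with a sweep; the peak is the room count.
starts: [0, 3, 5, 5, 9, 10, 15]
ends:   [2, 5, 7, 8, 11, 13, 17]
s0→1 e2→0 s3→1 e5→0 s5→1 s5→2  — peak 2.

2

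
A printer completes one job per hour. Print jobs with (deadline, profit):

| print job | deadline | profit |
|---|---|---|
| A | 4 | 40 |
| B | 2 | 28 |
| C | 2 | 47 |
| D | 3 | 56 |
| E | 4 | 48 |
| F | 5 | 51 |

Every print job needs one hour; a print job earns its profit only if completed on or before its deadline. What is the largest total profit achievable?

Sort by profit descending; place each in the latest free slot ≤ its deadline.
Profit order: D=56 F=51 E=48 C=47 A=40 B=28
Assign: D→slot 3, F→slot 5, E→slot 4, C→slot 2, A→slot 1, B skipped.
Slots: [1:A] [2:C] [3:D] [4:E] [5:F]
Profit = 40 + 47 + 56 + 48 + 51 = 242

242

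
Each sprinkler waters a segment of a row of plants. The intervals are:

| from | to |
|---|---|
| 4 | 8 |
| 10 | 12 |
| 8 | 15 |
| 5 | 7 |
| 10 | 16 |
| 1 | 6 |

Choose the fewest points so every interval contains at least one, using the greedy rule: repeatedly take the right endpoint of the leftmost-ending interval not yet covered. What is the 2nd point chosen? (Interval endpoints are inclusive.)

Sort by right endpoint; whenever an interval is uncovered, place a point at its right end.
Sorted: [1,6] [5,7] [4,8] [10,12] [8,15] [10,16]
{[1,6],[5,7],[4,8]} hit by 6; {[10,12],[8,15],[10,16]} hit by 12.
Points: 6, 12 (2 total).

12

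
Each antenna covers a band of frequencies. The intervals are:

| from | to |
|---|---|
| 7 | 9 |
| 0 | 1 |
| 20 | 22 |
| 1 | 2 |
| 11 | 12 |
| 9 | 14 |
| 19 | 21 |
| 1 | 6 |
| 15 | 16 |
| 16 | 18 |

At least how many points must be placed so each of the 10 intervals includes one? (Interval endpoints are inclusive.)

Sort by right endpoint; whenever an interval is uncovered, place a point at its right end.
Sorted: [0,1] [1,2] [1,6] [7,9] [11,12] [9,14] [15,16] [16,18] [19,21] [20,22]
{[0,1],[1,2],[1,6]} hit by 1; {[7,9]} hit by 9; {[11,12],[9,14]} hit by 12; {[15,16],[16,18]} hit by 16; {[19,21],[20,22]} hit by 21.
Points: 1, 9, 12, 16, 21 (5 total).

5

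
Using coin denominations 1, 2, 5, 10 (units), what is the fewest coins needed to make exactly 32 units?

4

32 − 3×10→2 − 1×2→0
Total coins = 3 + 1 = 4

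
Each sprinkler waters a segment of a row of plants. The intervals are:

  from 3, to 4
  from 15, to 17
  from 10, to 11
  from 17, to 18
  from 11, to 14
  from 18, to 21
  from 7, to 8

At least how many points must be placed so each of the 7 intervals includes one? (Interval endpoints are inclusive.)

By right end: [3,4]  [7,8]  [10,11]  [11,14]  [15,17]  [17,18]  [18,21]
[3,4] uncovered → point at 4; [7,8] uncovered → point at 8; [10,11] uncovered → point at 11; [15,17] uncovered → point at 17; [18,21] uncovered → point at 21.
Points: 4, 8, 11, 17, 21 (5 total).

5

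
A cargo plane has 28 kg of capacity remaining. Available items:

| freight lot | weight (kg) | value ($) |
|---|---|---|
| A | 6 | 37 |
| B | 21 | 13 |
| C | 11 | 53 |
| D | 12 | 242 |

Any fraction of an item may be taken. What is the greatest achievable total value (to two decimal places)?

Order: D (242/12=20.17) > A (37/6=6.17) > C (53/11=4.82) > B (13/21=0.62)
Fill: take D (12 @ 242) → take A (6 @ 37) → take 10/11 of C → 48.18; 28/28 used.
Total value = 327.18

327.18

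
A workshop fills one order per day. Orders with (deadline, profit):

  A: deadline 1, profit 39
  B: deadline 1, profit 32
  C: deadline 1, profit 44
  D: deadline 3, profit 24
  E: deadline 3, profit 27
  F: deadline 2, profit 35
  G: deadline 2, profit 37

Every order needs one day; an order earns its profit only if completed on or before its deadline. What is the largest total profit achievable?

108

Take jobs in profit order; each goes to the latest open slot no later than its deadline.
Profit order: C=44 A=39 G=37 F=35 B=32 E=27 D=24
Assign: C→slot 1, A skipped, G→slot 2, F skipped, B skipped, E→slot 3, D skipped.
Slots: [1:C] [2:G] [3:E]
Profit = 44 + 37 + 27 = 108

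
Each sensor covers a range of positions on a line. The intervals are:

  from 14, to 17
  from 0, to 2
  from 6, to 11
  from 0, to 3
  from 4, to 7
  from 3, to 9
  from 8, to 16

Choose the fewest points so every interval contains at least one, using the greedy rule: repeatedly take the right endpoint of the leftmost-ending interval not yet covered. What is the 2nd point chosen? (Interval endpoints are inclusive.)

By right end: [0,2]  [0,3]  [4,7]  [3,9]  [6,11]  [8,16]  [14,17]
[0,2] uncovered → point at 2; [4,7] uncovered → point at 7; [8,16] uncovered → point at 16.
Points: 2, 7, 16 (3 total).

7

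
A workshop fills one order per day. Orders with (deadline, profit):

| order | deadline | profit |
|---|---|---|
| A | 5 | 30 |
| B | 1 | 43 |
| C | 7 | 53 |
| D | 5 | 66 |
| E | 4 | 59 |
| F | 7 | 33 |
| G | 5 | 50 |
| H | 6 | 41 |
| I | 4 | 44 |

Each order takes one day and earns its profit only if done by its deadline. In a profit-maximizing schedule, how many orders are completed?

7

Take jobs in profit order; each goes to the latest open slot no later than its deadline.
By profit: D(d5,66), E(d4,59), C(d7,53), G(d5,50), I(d4,44), B(d1,43), H(d6,41), F(d7,33), A(d5,30)
D→slot 5; E→slot 4; C→slot 7; G→slot 3; I→slot 2; B→slot 1; H→slot 6; F skipped; A skipped.
7 of 9 scheduled.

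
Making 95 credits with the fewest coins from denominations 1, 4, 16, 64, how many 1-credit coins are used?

3

95 − 1×64→31 − 1×16→15 − 3×4→3 − 3×1→0
Count of 1: 3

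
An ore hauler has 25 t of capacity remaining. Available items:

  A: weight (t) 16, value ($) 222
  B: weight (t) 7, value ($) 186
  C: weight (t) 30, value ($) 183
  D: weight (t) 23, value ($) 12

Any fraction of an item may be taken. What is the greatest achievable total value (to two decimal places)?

Ratios (sorted): B 26.57, A 13.88, C 6.10, D 0.52
take B (7 @ 186); take A (16 @ 222); take 2/30 of C → 12.20. Capacity used 25/25.
Total value = 420.20

420.20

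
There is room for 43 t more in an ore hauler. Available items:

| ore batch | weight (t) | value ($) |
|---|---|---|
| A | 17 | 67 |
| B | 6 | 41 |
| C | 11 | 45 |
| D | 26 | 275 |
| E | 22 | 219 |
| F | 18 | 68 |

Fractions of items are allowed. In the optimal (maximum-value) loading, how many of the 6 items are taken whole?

Greedy by value/weight ratio, highest first.
Ratios (sorted): D 10.58, E 9.95, B 6.83, C 4.09, A 3.94, F 3.78
take D (26 @ 275); take 17/22 of E → 169.23. Capacity used 43/43.
1 item(s) taken whole; one partial (take 17/22 of E).

1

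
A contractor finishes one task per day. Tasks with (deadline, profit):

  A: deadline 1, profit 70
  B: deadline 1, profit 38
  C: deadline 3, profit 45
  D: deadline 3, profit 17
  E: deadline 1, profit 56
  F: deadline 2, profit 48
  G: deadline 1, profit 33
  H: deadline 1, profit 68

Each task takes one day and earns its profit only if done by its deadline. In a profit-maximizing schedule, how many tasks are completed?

By profit: A(d1,70), H(d1,68), E(d1,56), F(d2,48), C(d3,45), B(d1,38), G(d1,33), D(d3,17)
A→slot 1; H skipped; E skipped; F→slot 2; C→slot 3; B skipped; G skipped; D skipped.
3 of 8 scheduled.

3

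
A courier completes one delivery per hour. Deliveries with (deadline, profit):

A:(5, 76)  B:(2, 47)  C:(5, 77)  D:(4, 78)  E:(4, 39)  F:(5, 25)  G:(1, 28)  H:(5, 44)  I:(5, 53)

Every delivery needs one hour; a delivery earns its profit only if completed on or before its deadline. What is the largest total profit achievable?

331

Take jobs in profit order; each goes to the latest open slot no later than its deadline.
Profit order: D=78 C=77 A=76 I=53 B=47 H=44 E=39 G=28 F=25
Assign: D→slot 4, C→slot 5, A→slot 3, I→slot 2, B→slot 1, H skipped, E skipped, G skipped, F skipped.
Slots: [1:B] [2:I] [3:A] [4:D] [5:C]
Profit = 47 + 53 + 76 + 78 + 77 = 331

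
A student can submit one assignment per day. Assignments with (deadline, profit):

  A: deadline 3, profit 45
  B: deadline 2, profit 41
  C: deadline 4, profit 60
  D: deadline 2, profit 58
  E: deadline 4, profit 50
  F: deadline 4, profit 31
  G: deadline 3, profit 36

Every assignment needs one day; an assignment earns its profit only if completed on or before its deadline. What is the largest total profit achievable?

213

Profit order: C=60 D=58 E=50 A=45 B=41 G=36 F=31
Assign: C→slot 4, D→slot 2, E→slot 3, A→slot 1, B skipped, G skipped, F skipped.
Slots: [1:A] [2:D] [3:E] [4:C]
Profit = 45 + 58 + 50 + 60 = 213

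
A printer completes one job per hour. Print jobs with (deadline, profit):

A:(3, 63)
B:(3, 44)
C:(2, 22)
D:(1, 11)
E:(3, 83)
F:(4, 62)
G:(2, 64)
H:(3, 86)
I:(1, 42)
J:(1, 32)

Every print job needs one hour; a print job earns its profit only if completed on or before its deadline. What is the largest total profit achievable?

295

Profit order: H=86 E=83 G=64 A=63 F=62 B=44 I=42 J=32 C=22 D=11
Assign: H→slot 3, E→slot 2, G→slot 1, A skipped, F→slot 4, B skipped, I skipped, J skipped, C skipped, D skipped.
Slots: [1:G] [2:E] [3:H] [4:F]
Profit = 64 + 83 + 86 + 62 = 295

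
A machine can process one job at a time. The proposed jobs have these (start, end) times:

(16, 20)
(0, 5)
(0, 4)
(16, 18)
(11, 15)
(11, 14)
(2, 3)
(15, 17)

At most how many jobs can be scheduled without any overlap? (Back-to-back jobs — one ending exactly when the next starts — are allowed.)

3

Order by finish time; keep every interval that doesn't clash with the previous kept one.
By end time: (2,3), (0,4), (0,5), (11,14), (11,15), (15,17), (16,18), (16,20).
Pick (2,3); next start ≥ 3 → (11,14); next start ≥ 14 → (15,17).
Selected 3 jobs.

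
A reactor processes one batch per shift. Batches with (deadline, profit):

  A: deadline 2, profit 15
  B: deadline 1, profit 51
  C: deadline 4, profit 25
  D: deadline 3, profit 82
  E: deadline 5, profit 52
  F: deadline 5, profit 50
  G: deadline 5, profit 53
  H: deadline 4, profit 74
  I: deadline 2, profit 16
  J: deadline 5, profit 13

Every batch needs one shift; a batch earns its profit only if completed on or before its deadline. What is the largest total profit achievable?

By profit: D(d3,82), H(d4,74), G(d5,53), E(d5,52), B(d1,51), F(d5,50), C(d4,25), I(d2,16), A(d2,15), J(d5,13)
D→slot 3; H→slot 4; G→slot 5; E→slot 2; B→slot 1; F skipped; C skipped; I skipped; A skipped; J skipped.
Profit = 51 + 52 + 82 + 74 + 53 = 312

312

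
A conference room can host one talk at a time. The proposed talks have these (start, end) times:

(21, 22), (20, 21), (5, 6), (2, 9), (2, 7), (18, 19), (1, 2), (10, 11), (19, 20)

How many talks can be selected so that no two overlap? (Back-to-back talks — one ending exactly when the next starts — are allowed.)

7

Sorted by end: (1,2)  (5,6)  (2,7)  (2,9)  (10,11)  (18,19)  (19,20)  (20,21)  (21,22)
take (1,2); take (5,6); take (10,11); take (18,19); take (19,20); take (20,21); take (21,22).
Selected 7 talks.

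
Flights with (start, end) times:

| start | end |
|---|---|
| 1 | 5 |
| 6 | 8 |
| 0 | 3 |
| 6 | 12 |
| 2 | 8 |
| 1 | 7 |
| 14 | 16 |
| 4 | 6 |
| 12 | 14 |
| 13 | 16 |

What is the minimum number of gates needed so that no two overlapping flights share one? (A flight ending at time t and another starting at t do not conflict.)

4

Events (time:±→running): 0:+→1 1:+→2 1:+→3 2:+→4 … peak 4.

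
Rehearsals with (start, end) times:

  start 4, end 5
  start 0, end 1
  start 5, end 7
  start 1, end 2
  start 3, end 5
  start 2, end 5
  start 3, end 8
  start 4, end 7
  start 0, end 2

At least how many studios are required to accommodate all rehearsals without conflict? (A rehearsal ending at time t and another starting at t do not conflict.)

5

The answer is the maximum number of intervals overlapping at any instant.
Events (time:±→running): 0:+→1 0:+→2 1:-→1 1:+→2 2:-→1 2:-→0 2:+→1 3:+→2 3:+→3 4:+→4 4:+→5 … peak 5.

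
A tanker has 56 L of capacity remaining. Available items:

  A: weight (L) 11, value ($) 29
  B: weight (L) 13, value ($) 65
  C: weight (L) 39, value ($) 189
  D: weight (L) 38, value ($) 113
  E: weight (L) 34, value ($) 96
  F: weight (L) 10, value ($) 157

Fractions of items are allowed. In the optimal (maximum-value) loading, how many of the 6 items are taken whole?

2

Greedy by value/weight ratio, highest first.
Order: F (157/10=15.70) > B (65/13=5.00) > C (189/39=4.85) > D (113/38=2.97) > E (96/34=2.82) > A (29/11=2.64)
Fill: take F (10 @ 157) → take B (13 @ 65) → take 33/39 of C → 159.92; 56/56 used.
2 item(s) taken whole; one partial (take 33/39 of C).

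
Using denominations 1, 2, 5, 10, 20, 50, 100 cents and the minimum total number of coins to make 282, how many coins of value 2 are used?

1

Use the largest denomination that fits, subtract, and repeat.
282 − 2×100→82 − 1×50→32 − 1×20→12 − 1×10→2 − 1×2→0
Count of 2: 1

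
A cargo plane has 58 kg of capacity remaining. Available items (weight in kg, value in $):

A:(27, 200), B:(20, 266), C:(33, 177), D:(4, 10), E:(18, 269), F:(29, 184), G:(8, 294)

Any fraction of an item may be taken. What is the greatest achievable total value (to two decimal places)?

917.89

Greedy by value/weight ratio, highest first.
Order: G (294/8=36.75) > E (269/18=14.94) > B (266/20=13.30) > A (200/27=7.41) > F (184/29=6.34) > C (177/33=5.36) > D (10/4=2.50)
Fill: take G (8 @ 294) → take E (18 @ 269) → take B (20 @ 266) → take 12/27 of A → 88.89; 58/58 used.
Total value = 917.89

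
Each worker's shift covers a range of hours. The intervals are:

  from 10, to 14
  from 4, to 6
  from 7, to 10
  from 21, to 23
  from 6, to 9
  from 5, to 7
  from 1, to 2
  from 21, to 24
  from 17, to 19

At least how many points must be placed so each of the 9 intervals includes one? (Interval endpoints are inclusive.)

Sorted: [1,2] [4,6] [5,7] [6,9] [7,10] [10,14] [17,19] [21,23] [21,24]
{[1,2]} hit by 2; {[4,6],[5,7],[6,9]} hit by 6; {[7,10],[10,14]} hit by 10; {[17,19]} hit by 19; {[21,23],[21,24]} hit by 23.
Points: 2, 6, 10, 19, 23 (5 total).

5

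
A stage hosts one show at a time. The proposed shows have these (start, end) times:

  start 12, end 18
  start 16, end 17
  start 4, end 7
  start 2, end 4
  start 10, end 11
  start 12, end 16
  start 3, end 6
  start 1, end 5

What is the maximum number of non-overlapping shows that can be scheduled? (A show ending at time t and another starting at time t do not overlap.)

Greedy by earliest finish: after sorting by end time, pick each interval compatible with the last pick.
Sorted by end: (2,4)  (1,5)  (3,6)  (4,7)  (10,11)  (12,16)  (16,17)  (12,18)
take (2,4); skip (1,5); skip (3,6); take (4,7); take (10,11); take (12,16); take (16,17); skip (12,18).
Selected 5 shows.

5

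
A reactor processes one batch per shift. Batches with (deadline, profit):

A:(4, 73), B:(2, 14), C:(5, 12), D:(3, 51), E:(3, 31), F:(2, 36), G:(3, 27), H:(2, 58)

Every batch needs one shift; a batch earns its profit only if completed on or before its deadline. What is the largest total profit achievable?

Take jobs in profit order; each goes to the latest open slot no later than its deadline.
Profit order: A=73 H=58 D=51 F=36 E=31 G=27 B=14 C=12
Assign: A→slot 4, H→slot 2, D→slot 3, F→slot 1, E skipped, G skipped, B skipped, C→slot 5.
Slots: [1:F] [2:H] [3:D] [4:A] [5:C]
Profit = 36 + 58 + 51 + 73 + 12 = 230

230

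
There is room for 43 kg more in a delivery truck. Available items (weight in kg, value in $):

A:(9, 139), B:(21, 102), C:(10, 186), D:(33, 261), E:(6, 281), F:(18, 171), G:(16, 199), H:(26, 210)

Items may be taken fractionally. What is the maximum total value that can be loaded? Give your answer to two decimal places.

Sort by value per unit weight and fill in that order.
Order: E (281/6=46.83) > C (186/10=18.60) > A (139/9=15.44) > G (199/16=12.44) > F (171/18=9.50) > H (210/26=8.08) > D (261/33=7.91) > B (102/21=4.86)
Fill: take E (6 @ 281) → take C (10 @ 186) → take A (9 @ 139) → take G (16 @ 199) → take 2/18 of F → 19.00; 43/43 used.
Total value = 824.00

824.00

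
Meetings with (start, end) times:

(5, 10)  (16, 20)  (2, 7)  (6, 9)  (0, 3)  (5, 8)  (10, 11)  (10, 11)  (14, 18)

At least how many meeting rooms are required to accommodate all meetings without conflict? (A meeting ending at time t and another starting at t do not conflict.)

4

starts: [0, 2, 5, 5, 6, 10, 10, 14, 16]
ends:   [3, 7, 8, 9, 10, 11, 11, 18, 20]
s0→1 s2→2 e3→1 s5→2 s5→3 s6→4  — peak 4.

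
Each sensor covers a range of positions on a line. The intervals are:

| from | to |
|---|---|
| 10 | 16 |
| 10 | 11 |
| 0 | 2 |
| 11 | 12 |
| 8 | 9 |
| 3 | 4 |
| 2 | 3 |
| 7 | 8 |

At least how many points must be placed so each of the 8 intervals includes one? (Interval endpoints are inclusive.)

4

By right end: [0,2]  [2,3]  [3,4]  [7,8]  [8,9]  [10,11]  [11,12]  [10,16]
[0,2] uncovered → point at 2; [3,4] uncovered → point at 4; [7,8] uncovered → point at 8; [10,11] uncovered → point at 11.
Points: 2, 4, 8, 11 (4 total).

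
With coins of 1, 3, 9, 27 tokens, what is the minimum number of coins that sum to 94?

6

94 = 3×27 + 1×9 + 1×3 + 1×1
Total coins = 3 + 1 + 1 + 1 = 6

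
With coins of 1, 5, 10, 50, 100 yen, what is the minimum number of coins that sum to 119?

7

Greedy: take as many of the largest coin as possible, then repeat with the remainder.
119 = 1×100 + 1×10 + 1×5 + 4×1
Total coins = 1 + 1 + 1 + 4 = 7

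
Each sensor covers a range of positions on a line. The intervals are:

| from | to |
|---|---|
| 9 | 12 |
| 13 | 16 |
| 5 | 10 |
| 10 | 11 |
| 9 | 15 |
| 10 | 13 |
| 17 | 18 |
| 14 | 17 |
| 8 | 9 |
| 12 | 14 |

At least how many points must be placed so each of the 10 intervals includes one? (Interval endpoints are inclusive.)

Process intervals by earliest right end; each time one isn't hit yet, stab at its right endpoint.
Sorted: [8,9] [5,10] [10,11] [9,12] [10,13] [12,14] [9,15] [13,16] [14,17] [17,18]
{[8,9],[5,10]} hit by 9; {[10,11],[9,12],[10,13]} hit by 11; {[12,14],[9,15],[13,16],[14,17]} hit by 14; {[17,18]} hit by 18.
Points: 9, 11, 14, 18 (4 total).

4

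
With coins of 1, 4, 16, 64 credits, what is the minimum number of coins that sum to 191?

11

Use the largest denomination that fits, subtract, and repeat.
191 − 2×64→63 − 3×16→15 − 3×4→3 − 3×1→0
Total coins = 2 + 3 + 3 + 3 = 11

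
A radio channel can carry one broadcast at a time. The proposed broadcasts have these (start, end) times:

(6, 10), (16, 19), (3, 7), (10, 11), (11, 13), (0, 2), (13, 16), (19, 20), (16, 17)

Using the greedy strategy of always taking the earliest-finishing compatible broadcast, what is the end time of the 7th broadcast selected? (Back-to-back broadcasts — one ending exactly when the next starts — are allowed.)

20

By end time: (0,2), (3,7), (6,10), (10,11), (11,13), (13,16), (16,17), (16,19), (19,20).
Pick (0,2); next start ≥ 2 → (3,7); next start ≥ 7 → (10,11); next start ≥ 11 → (11,13); next start ≥ 13 → (13,16); next start ≥ 16 → (16,17); next start ≥ 17 → (19,20).
Selected: (0,2) (3,7) (10,11) (11,13) (13,16) (16,17) (19,20)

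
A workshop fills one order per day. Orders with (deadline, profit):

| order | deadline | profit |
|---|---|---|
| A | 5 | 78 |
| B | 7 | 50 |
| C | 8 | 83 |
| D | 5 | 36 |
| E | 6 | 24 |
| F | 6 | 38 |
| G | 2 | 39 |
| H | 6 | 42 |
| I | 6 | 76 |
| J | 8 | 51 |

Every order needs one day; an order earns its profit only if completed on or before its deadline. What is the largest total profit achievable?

457

Profit order: C=83 A=78 I=76 J=51 B=50 H=42 G=39 F=38 D=36 E=24
Assign: C→slot 8, A→slot 5, I→slot 6, J→slot 7, B→slot 4, H→slot 3, G→slot 2, F→slot 1, D skipped, E skipped.
Slots: [1:F] [2:G] [3:H] [4:B] [5:A] [6:I] [7:J] [8:C]
Profit = 38 + 39 + 42 + 50 + 78 + 76 + 51 + 83 = 457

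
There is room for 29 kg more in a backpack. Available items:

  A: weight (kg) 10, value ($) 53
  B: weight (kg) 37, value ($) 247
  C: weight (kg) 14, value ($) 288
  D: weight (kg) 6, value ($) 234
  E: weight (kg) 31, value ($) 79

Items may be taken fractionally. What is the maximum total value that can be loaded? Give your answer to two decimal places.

Sort by value per unit weight and fill in that order.
Order: D (234/6=39.00) > C (288/14=20.57) > B (247/37=6.68) > A (53/10=5.30) > E (79/31=2.55)
Fill: take D (6 @ 234) → take C (14 @ 288) → take 9/37 of B → 60.08; 29/29 used.
Total value = 582.08

582.08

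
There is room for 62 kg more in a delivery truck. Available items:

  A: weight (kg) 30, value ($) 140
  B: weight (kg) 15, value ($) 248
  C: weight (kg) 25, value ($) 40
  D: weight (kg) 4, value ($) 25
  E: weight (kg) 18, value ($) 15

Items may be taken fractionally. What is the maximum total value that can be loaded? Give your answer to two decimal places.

433.80

Order: B (248/15=16.53) > D (25/4=6.25) > A (140/30=4.67) > C (40/25=1.60) > E (15/18=0.83)
Fill: take B (15 @ 248) → take D (4 @ 25) → take A (30 @ 140) → take 13/25 of C → 20.80; 62/62 used.
Total value = 433.80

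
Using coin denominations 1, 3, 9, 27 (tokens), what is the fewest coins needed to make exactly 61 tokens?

Use the largest denomination that fits, subtract, and repeat.
61 − 2×27→7 − 2×3→1 − 1×1→0
Total coins = 2 + 2 + 1 = 5

5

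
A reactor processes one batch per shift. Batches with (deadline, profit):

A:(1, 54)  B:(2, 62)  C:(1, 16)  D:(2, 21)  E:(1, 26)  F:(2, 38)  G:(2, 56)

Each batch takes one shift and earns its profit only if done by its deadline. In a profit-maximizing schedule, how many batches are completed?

Profit order: B=62 G=56 A=54 F=38 E=26 D=21 C=16
Assign: B→slot 2, G→slot 1, A skipped, F skipped, E skipped, D skipped, C skipped.
Slots: [1:G] [2:B]
2 of 7 scheduled.

2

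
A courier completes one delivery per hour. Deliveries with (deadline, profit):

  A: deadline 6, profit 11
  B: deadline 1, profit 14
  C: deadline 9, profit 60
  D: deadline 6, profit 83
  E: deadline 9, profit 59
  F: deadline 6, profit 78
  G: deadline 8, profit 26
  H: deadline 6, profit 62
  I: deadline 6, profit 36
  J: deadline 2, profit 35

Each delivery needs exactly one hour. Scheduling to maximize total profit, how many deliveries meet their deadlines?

Profit order: D=83 F=78 H=62 C=60 E=59 I=36 J=35 G=26 B=14 A=11
Assign: D→slot 6, F→slot 5, H→slot 4, C→slot 9, E→slot 8, I→slot 3, J→slot 2, G→slot 7, B→slot 1, A skipped.
Slots: [1:B] [2:J] [3:I] [4:H] [5:F] [6:D] [7:G] [8:E] [9:C]
9 of 10 scheduled.

9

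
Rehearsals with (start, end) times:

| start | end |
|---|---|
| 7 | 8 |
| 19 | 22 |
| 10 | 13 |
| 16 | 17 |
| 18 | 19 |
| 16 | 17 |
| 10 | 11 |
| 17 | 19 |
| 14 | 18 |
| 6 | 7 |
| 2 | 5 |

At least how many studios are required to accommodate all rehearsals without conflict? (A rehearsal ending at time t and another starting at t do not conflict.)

3

Count concurrent intervals with a sweep; the peak is the room count.
starts: [2, 6, 7, 10, 10, 14, 16, 16, 17, 18, 19]
ends:   [5, 7, 8, 11, 13, 17, 17, 18, 19, 19, 22]
s2→1 e5→0 s6→1 e7→0 s7→1 e8→0 s10→1 s10→2 e11→1 e13→0 s14→1 s16→2 s16→3  — peak 3.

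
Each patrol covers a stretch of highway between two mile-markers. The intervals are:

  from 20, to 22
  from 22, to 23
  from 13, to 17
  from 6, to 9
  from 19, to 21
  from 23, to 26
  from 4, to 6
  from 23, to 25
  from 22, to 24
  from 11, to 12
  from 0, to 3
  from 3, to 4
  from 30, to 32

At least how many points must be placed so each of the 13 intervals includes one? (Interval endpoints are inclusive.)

Sort by right endpoint; whenever an interval is uncovered, place a point at its right end.
By right end: [0,3]  [3,4]  [4,6]  [6,9]  [11,12]  [13,17]  [19,21]  [20,22]  [22,23]  [22,24]  [23,25]  [23,26]  [30,32]
[0,3] uncovered → point at 3; [4,6] uncovered → point at 6; [11,12] uncovered → point at 12; [13,17] uncovered → point at 17; [19,21] uncovered → point at 21; [22,23] uncovered → point at 23; [30,32] uncovered → point at 32.
Points: 3, 6, 12, 17, 21, 23, 32 (7 total).

7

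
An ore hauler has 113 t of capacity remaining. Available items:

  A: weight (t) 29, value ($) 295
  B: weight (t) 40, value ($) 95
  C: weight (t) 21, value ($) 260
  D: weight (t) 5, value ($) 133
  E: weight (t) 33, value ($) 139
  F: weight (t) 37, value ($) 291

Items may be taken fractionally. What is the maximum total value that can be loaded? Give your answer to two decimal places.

Sort by value per unit weight and fill in that order.
Ratios (sorted): D 26.60, C 12.38, A 10.17, F 7.86, E 4.21, B 2.38
take D (5 @ 133); take C (21 @ 260); take A (29 @ 295); take F (37 @ 291); take 21/33 of E → 88.45. Capacity used 113/113.
Total value = 1067.45

1067.45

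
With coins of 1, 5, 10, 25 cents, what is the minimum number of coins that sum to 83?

7

83 = 3×25 + 1×5 + 3×1
Total coins = 3 + 1 + 3 = 7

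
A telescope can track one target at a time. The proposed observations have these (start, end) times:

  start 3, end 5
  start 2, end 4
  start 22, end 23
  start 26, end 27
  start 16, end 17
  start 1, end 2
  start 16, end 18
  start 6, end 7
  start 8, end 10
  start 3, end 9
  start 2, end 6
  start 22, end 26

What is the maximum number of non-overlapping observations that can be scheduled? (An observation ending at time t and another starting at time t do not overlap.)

By end time: (1,2), (2,4), (3,5), (2,6), (6,7), (3,9), (8,10), (16,17), (16,18), (22,23), (22,26), (26,27).
Pick (1,2); next start ≥ 2 → (2,4); next start ≥ 4 → (6,7); next start ≥ 7 → (8,10); next start ≥ 10 → (16,17); next start ≥ 17 → (22,23); next start ≥ 23 → (26,27).
Selected 7 observations.

7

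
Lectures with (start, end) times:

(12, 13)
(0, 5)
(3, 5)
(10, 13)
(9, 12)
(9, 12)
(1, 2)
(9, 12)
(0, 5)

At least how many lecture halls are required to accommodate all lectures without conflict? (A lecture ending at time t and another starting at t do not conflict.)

4

The answer is the maximum number of intervals overlapping at any instant.
starts: [0, 0, 1, 3, 9, 9, 9, 10, 12]
ends:   [2, 5, 5, 5, 12, 12, 12, 13, 13]
s0→1 s0→2 s1→3 e2→2 s3→3 e5→2 e5→1 e5→0 s9→1 s9→2 s9→3 s10→4  — peak 4.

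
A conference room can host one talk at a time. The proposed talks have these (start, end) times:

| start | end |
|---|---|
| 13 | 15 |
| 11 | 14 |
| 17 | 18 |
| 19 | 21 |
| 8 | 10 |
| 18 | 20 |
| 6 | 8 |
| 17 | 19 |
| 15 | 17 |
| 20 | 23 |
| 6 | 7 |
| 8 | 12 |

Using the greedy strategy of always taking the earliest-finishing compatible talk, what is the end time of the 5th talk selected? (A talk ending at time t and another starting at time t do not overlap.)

18

By end time: (6,7), (6,8), (8,10), (8,12), (11,14), (13,15), (15,17), (17,18), (17,19), (18,20), (19,21), (20,23).
Pick (6,7); next start ≥ 7 → (8,10); next start ≥ 10 → (11,14); next start ≥ 14 → (15,17); next start ≥ 17 → (17,18); next start ≥ 18 → (18,20); next start ≥ 20 → (20,23).
Selected: (6,7) (8,10) (11,14) (15,17) (17,18) (18,20) (20,23)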